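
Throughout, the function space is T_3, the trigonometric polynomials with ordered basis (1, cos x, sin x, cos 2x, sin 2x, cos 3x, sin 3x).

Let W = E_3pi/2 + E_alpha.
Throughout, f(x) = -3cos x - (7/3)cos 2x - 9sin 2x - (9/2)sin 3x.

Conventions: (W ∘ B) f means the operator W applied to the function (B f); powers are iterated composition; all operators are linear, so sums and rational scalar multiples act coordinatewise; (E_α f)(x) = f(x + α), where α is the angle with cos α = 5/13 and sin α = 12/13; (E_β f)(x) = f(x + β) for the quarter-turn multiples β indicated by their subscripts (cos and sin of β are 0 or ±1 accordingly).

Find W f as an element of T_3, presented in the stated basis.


the image equals g(x) = -(15/13)cos x - (3/13)sin x - (408/169)cos 2x + (2872/169)sin 2x - (12321/4394)cos 3x + (18315/4394)sin 3x

E_3pi/2 f = -3sin x + (7/3)cos 2x + 9sin 2x - (9/2)cos 3x
E_alpha f = -(15/13)cos x + (36/13)sin x - (2407/507)cos 2x + (1351/169)sin 2x + (3726/2197)cos 3x + (18315/4394)sin 3x
(E_3pi/2 + E_alpha) f = -(15/13)cos x - (3/13)sin x - (408/169)cos 2x + (2872/169)sin 2x - (12321/4394)cos 3x + (18315/4394)sin 3x


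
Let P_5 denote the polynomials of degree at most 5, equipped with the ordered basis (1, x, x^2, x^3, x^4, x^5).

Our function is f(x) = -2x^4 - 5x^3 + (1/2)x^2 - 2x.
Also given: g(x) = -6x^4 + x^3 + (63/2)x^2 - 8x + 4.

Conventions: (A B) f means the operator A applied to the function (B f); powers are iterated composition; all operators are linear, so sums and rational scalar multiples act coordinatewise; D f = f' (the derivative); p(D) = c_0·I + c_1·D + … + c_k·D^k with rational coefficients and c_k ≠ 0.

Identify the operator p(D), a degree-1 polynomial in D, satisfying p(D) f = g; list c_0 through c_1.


p(D) = 3·I − 2·D, i.e. c_0 = 3, c_1 = -2

D^0 f = -2x^4 - 5x^3 + (1/2)x^2 - 2x
D^1 f = -8x^3 - 15x^2 + x - 2
matching coefficients of g against c_0 f + c_1 Df + … from the top degree down determines the c_i
solution: c_0 = 3, c_1 = -2


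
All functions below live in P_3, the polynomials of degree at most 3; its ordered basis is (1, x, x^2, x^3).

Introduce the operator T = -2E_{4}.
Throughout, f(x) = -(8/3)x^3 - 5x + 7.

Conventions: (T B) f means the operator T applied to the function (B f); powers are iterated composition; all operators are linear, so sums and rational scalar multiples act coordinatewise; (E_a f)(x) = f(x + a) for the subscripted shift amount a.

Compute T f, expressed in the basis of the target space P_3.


E_{4} f = -(8/3)x^3 - 32x^2 - 133x - 551/3
(-2E_{4}) f = (16/3)x^3 + 64x^2 + 266x + 1102/3

the image equals g(x) = (16/3)x^3 + 64x^2 + 266x + 1102/3


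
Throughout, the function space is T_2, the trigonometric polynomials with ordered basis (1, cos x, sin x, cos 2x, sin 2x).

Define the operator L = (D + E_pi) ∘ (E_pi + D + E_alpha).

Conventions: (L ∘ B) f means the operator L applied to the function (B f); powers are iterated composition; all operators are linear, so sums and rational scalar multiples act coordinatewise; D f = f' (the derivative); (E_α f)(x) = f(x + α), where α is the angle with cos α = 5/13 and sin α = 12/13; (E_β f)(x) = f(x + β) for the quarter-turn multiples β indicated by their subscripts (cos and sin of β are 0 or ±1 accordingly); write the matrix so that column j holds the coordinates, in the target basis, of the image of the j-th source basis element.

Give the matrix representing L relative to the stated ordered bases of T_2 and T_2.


image of 1: 2
image of cos x: -(17/13)cos x + (33/13)sin x
image of sin x: -(33/13)cos x - (17/13)sin x
image of cos 2x: -(866/169)cos 2x - (558/169)sin 2x
image of sin 2x: (558/169)cos 2x - (866/169)sin 2x
each image's coordinates form column j of the matrix

the matrix is [[2, 0, 0, 0, 0]; [0, -17/13, -33/13, 0, 0]; [0, 33/13, -17/13, 0, 0]; [0, 0, 0, -866/169, 558/169]; [0, 0, 0, -558/169, -866/169]] (rows listed top to bottom)


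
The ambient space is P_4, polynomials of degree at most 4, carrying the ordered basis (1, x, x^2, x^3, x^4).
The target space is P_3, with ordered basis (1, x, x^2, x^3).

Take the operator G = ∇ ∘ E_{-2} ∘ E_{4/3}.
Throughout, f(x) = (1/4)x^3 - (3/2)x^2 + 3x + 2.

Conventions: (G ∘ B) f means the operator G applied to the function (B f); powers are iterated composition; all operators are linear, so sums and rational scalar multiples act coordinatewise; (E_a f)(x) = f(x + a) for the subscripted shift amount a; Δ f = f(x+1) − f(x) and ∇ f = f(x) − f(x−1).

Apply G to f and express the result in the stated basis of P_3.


E_{4/3} f = (1/4)x^3 - (1/2)x^2 + (1/3)x + 106/27
E_{-2} E_{4/3} f = (1/4)x^3 - 2x^2 + (16/3)x - 20/27
∇ E_{-2} E_{4/3} f = (3/4)x^2 - (19/4)x + 91/12

g(x) = (3/4)x^2 - (19/4)x + 91/12


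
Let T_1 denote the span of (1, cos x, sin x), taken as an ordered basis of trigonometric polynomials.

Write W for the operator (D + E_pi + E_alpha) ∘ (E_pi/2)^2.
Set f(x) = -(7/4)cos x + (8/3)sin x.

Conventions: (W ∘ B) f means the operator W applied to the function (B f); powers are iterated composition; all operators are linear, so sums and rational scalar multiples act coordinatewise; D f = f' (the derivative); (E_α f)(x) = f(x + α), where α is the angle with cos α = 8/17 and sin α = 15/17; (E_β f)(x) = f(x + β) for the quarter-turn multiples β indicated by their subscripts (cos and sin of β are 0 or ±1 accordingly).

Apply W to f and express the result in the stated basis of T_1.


E_pi/2 f = (8/3)cos x + (7/4)sin x
E_pi/2 E_pi/2 f = (7/4)cos x - (8/3)sin x
D (E_pi/2)^2 f = -(8/3)cos x - (7/4)sin x
E_pi (E_pi/2)^2 f = -(7/4)cos x + (8/3)sin x
E_alpha (E_pi/2)^2 f = -(26/17)cos x - (571/204)sin x
(D + E_pi + E_alpha) (E_pi/2)^2 f = -(1213/204)cos x - (32/17)sin x

the result is g(x) = -(1213/204)cos x - (32/17)sin x


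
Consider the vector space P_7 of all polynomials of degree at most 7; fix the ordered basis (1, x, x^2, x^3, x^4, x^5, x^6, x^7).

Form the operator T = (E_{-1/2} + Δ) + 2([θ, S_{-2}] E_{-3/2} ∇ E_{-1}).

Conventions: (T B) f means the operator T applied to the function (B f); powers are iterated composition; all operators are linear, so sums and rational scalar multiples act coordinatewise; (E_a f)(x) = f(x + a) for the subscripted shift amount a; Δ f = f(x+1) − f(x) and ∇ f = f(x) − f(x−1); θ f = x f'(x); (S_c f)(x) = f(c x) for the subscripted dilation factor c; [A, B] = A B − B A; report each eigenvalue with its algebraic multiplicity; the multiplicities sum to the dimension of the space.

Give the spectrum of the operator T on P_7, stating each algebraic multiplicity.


image of 1: 1
image of x: x + 1/2
image of x^2: x^2 + x + 5/4
image of x^3: x^3 + (3/2)x^2 + (15/4)x + 7/8
image of x^4: x^4 + 2x^3 + (15/2)x^2 + (7/2)x + 17/16
image of x^5: x^5 + (5/2)x^4 + (25/2)x^3 + (35/4)x^2 + (85/16)x + 31/32
image of x^6: x^6 + 3x^5 + (75/4)x^4 + (35/2)x^3 + (255/16)x^2 + (93/16)x + 65/64
image of x^7: x^7 + (7/2)x^6 + (105/4)x^5 + (245/8)x^4 + (595/16)x^3 + (651/32)x^2 + (455/64)x + 127/128
the matrix is upper triangular; its diagonal is (1, 1, 1, 1, 1, 1, 1, 1)
for a triangular matrix the eigenvalues are the diagonal entries, with algebraic multiplicity their repetition count

λ = 1 (multiplicity 8)


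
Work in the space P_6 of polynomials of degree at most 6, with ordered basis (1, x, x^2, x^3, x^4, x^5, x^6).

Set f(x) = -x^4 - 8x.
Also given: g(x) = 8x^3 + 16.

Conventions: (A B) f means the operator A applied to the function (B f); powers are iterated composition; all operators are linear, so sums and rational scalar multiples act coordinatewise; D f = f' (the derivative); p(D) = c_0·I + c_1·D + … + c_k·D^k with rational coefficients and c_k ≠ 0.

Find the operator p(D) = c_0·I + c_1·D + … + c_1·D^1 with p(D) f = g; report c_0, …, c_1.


D^0 f = -x^4 - 8x
D^1 f = -4x^3 - 8
matching coefficients of g against c_0 f + c_1 Df + … from the top degree down determines the c_i
solution: c_0 = 0, c_1 = -2

p(D) = -2·D, i.e. c_0 = 0, c_1 = -2


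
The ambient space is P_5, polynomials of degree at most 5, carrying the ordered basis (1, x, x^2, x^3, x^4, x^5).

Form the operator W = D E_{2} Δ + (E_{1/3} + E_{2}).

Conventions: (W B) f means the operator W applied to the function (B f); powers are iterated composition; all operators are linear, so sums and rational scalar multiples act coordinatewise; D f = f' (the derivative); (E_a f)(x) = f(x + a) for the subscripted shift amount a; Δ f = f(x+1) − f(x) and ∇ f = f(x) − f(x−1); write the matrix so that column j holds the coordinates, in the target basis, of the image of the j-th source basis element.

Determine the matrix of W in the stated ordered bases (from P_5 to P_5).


image of 1: 2
image of x: 2x + 7/3
image of x^2: 2x^2 + (14/3)x + 55/9
image of x^3: 2x^3 + 7x^2 + (55/3)x + 622/27
image of x^4: 2x^4 + (28/3)x^3 + (110/3)x^2 + (2488/27)x + 7453/81
image of x^5: 2x^5 + (35/3)x^4 + (550/9)x^3 + (6220/27)x^2 + (37265/81)x + 86752/243
each image's coordinates form column j of the matrix

the matrix is [[2, 7/3, 55/9, 622/27, 7453/81, 86752/243]; [0, 2, 14/3, 55/3, 2488/27, 37265/81]; [0, 0, 2, 7, 110/3, 6220/27]; [0, 0, 0, 2, 28/3, 550/9]; [0, 0, 0, 0, 2, 35/3]; [0, 0, 0, 0, 0, 2]] (rows listed top to bottom)


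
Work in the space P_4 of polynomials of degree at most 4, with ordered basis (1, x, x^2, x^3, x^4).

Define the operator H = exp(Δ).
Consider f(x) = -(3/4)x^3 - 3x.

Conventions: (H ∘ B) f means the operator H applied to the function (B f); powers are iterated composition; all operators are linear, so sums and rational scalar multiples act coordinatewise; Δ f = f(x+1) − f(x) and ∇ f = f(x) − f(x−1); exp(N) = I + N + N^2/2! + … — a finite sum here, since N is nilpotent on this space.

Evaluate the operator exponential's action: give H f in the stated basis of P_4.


g(x) = -(3/4)x^3 - (9/4)x^2 - (15/2)x - 27/4

order-1 term: -(9/4)x^2 - (9/4)x - 15/4
order-2 term: -(9/4)x - 9/4
order-3 term: -3/4
the series for exp(Δ) f terminates at order 3
exp(Δ) f = -(3/4)x^3 - (9/4)x^2 - (15/2)x - 27/4


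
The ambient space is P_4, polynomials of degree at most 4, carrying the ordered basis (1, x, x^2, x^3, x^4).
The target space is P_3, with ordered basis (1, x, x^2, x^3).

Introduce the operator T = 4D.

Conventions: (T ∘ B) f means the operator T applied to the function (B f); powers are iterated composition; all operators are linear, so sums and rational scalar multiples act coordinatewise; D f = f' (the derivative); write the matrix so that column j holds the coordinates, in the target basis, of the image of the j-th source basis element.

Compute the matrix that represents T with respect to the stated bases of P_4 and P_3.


the matrix is [[0, 4, 0, 0, 0]; [0, 0, 8, 0, 0]; [0, 0, 0, 12, 0]; [0, 0, 0, 0, 16]] (rows listed top to bottom)

image of 1: 0
image of x: 4
image of x^2: 8x
image of x^3: 12x^2
image of x^4: 16x^3
each image's coordinates form column j of the matrix


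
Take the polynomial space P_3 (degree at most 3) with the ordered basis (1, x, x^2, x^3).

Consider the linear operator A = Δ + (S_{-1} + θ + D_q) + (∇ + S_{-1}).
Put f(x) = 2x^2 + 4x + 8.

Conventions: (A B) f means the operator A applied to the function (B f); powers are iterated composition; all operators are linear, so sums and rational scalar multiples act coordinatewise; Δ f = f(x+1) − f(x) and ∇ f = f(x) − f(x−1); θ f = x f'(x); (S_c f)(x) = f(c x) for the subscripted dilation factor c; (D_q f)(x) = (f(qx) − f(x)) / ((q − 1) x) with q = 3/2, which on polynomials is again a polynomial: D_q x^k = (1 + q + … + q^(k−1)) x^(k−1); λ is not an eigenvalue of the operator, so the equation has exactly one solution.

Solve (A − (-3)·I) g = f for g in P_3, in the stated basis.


the image equals g(x) = (2/7)x^2 + (15/14)x + 67/70

write g with unknown coordinates in the stated basis and equate coefficients in (A − (-3)·I) g = f
solving from the highest basis element down gives g = (2/7)x^2 + (15/14)x + 67/70
check: A g = (8/7)x^2 + (11/14)x + 359/70
so A g − (-3)·g = 2x^2 + 4x + 8 = f ✓


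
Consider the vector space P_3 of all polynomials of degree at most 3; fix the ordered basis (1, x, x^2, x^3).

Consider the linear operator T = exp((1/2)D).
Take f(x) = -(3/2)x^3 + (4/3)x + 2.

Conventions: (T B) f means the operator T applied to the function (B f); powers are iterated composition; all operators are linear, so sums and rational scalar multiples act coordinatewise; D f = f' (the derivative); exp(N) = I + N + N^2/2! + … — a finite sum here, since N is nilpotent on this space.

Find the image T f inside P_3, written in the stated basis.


g(x) = -(3/2)x^3 - (9/4)x^2 + (5/24)x + 119/48

order-1 term: -(9/4)x^2 + 2/3
order-2 term: -(9/8)x
order-3 term: -3/16
the series for exp((1/2)D) f terminates at order 3
exp((1/2)D) f = -(3/2)x^3 - (9/4)x^2 + (5/24)x + 119/48


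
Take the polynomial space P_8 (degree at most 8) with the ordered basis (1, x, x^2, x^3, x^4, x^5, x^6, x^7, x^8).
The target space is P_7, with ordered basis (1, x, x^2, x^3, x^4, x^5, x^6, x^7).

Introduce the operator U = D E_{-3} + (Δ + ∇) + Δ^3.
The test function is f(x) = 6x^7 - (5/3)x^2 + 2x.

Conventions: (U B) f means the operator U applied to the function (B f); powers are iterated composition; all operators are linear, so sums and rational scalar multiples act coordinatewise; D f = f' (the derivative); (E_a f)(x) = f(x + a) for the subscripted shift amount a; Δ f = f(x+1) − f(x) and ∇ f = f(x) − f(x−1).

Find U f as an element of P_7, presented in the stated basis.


the image equals g(x) = 126x^6 - 756x^5 + 7350x^4 - 15120x^3 + 70182x^2 - 38566x + 41482

E_{-3} f = 6x^7 - 126x^6 + 1134x^5 - 5670x^4 + 17010x^3 - (91859/3)x^2 + 30630x - 13143
D E_{-3} f = 42x^6 - 756x^5 + 5670x^4 - 22680x^3 + 51030x^2 - (183718/3)x + 30630
Δ f = 42x^6 + 126x^5 + 210x^4 + 210x^3 + 126x^2 + (116/3)x + 19/3
∇ f = 42x^6 - 126x^5 + 210x^4 - 210x^3 + 126x^2 - (136/3)x + 29/3
(Δ + ∇) f = 84x^6 + 420x^4 + 252x^2 - (20/3)x + 16
Δ f = 42x^6 + 126x^5 + 210x^4 + 210x^3 + 126x^2 + (116/3)x + 19/3
Δ Δ f = 252x^5 + 1260x^4 + 2940x^3 + 3780x^2 + 2604x + 2258/3
Δ Δ Δ f = 1260x^4 + 7560x^3 + 18900x^2 + 22680x + 10836
(D E_{-3} + (Δ + ∇) + Δ^3) f = 126x^6 - 756x^5 + 7350x^4 - 15120x^3 + 70182x^2 - 38566x + 41482


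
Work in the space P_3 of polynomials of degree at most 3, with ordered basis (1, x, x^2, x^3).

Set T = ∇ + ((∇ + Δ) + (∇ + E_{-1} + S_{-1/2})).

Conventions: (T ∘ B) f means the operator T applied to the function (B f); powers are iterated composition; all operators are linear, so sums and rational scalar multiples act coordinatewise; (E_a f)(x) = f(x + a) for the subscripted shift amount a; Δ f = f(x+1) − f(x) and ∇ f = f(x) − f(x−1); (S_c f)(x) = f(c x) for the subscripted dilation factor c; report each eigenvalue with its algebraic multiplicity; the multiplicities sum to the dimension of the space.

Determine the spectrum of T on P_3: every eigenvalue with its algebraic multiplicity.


image of 1: 2
image of x: (1/2)x + 3
image of x^2: (5/4)x^2 + 6x - 1
image of x^3: (7/8)x^3 + 9x^2 - 3x + 3
the matrix is upper triangular; its diagonal is (2, 1/2, 5/4, 7/8)
for a triangular matrix the eigenvalues are the diagonal entries, with algebraic multiplicity their repetition count

λ = 1/2 (multiplicity 1), λ = 7/8 (multiplicity 1), λ = 5/4 (multiplicity 1), λ = 2 (multiplicity 1)


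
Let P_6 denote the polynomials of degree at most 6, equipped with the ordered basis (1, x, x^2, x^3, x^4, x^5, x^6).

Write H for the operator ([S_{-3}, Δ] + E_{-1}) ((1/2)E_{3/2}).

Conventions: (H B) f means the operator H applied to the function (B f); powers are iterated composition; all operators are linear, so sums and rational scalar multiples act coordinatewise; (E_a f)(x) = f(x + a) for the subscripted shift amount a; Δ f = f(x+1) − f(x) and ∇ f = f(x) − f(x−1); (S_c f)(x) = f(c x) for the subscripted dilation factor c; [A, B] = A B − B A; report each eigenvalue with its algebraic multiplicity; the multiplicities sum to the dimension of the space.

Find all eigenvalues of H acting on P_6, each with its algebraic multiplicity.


image of 1: 1/2
image of x: (1/2)x + 9/4
image of x^2: (1/2)x^2 - (23/2)x + 17/8
image of x^3: (1/2)x^3 + (219/4)x^2 - (141/8)x + 153/16
image of x^4: (1/2)x^4 - 215x^3 + (435/4)x^2 - (455/4)x + 545/32
image of x^5: (1/2)x^5 + (3245/4)x^4 - (2155/4)x^3 + (6845/8)x^2 - (8155/32)x + 3369/64
image of x^6: (1/2)x^6 - (5829/2)x^5 + (19455/8)x^4 - (20515/4)x^3 + (73455/32)x^2 - (30309/32)x + 14897/128
the matrix is upper triangular; its diagonal is (1/2, 1/2, 1/2, 1/2, 1/2, 1/2, 1/2)
for a triangular matrix the eigenvalues are the diagonal entries, with algebraic multiplicity their repetition count

λ = 1/2 (multiplicity 7)


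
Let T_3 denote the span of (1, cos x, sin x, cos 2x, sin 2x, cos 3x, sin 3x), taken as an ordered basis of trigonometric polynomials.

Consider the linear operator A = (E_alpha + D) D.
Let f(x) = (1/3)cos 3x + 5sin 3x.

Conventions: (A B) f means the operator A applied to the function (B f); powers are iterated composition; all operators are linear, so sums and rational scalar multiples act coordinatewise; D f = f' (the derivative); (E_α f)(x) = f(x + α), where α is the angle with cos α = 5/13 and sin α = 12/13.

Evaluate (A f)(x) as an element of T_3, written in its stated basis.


g(x) = -(36288/2197)cos 3x - (84410/2197)sin 3x

D f = 15cos 3x - sin 3x
E_alpha D f = -(29697/2197)cos 3x + (14455/2197)sin 3x
D D f = -3cos 3x - 45sin 3x
(E_alpha + D) D f = -(36288/2197)cos 3x - (84410/2197)sin 3x


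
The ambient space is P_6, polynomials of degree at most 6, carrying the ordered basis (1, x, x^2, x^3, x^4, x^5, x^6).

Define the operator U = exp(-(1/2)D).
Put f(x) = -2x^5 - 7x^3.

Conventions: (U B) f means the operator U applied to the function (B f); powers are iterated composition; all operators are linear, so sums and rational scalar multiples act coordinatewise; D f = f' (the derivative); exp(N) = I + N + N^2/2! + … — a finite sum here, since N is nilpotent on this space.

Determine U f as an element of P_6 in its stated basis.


order-1 term: 5x^4 + (21/2)x^2
order-2 term: -5x^3 - (21/4)x
order-3 term: (5/2)x^2 + 7/8
order-4 term: -(5/8)x
order-5 term: 1/16
the series for exp(-(1/2)D) f terminates at order 5
exp(-(1/2)D) f = -2x^5 + 5x^4 - 12x^3 + 13x^2 - (47/8)x + 15/16

the result is g(x) = -2x^5 + 5x^4 - 12x^3 + 13x^2 - (47/8)x + 15/16


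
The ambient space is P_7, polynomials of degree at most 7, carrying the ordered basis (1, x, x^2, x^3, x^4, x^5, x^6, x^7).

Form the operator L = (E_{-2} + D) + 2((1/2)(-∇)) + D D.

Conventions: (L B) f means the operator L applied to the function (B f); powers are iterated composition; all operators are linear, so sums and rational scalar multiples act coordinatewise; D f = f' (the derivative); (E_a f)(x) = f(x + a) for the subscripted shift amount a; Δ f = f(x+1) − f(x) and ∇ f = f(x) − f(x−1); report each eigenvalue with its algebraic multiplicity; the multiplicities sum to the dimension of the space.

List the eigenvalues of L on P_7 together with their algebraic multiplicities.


λ = 1 (multiplicity 8)

image of 1: 1
image of x: x - 2
image of x^2: x^2 - 4x + 7
image of x^3: x^3 - 6x^2 + 21x - 9
image of x^4: x^4 - 8x^3 + 42x^2 - 36x + 17
image of x^5: x^5 - 10x^4 + 70x^3 - 90x^2 + 85x - 33
image of x^6: x^6 - 12x^5 + 105x^4 - 180x^3 + 255x^2 - 198x + 65
image of x^7: x^7 - 14x^6 + 147x^5 - 315x^4 + 595x^3 - 693x^2 + 455x - 129
the matrix is upper triangular; its diagonal is (1, 1, 1, 1, 1, 1, 1, 1)
for a triangular matrix the eigenvalues are the diagonal entries, with algebraic multiplicity their repetition count


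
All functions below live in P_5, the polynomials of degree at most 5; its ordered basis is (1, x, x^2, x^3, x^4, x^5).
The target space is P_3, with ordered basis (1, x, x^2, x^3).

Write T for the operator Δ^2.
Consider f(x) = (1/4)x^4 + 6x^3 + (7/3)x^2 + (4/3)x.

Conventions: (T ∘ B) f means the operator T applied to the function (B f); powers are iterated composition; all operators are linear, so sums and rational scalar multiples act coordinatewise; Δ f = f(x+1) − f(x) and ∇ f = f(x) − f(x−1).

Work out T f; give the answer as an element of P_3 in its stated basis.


Δ f = x^3 + (39/2)x^2 + (71/3)x + 119/12
Δ Δ f = 3x^2 + 42x + 265/6

the result is g(x) = 3x^2 + 42x + 265/6


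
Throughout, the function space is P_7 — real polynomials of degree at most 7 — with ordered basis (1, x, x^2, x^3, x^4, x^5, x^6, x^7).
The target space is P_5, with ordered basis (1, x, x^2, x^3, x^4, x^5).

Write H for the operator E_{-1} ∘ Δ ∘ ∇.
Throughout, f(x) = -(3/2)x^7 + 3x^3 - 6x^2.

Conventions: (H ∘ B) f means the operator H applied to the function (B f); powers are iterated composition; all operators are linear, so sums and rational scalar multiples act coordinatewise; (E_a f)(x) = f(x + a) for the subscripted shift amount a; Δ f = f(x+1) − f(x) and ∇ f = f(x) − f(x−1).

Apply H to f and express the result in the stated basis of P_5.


∇ f = -(21/2)x^6 + (63/2)x^5 - (105/2)x^4 + (105/2)x^3 - (45/2)x^2 - (21/2)x + 15/2
Δ ∇ f = -63x^5 - 105x^3 - 3x - 12
E_{-1} Δ ∇ f = -63x^5 + 315x^4 - 735x^3 + 945x^2 - 633x + 159

g(x) = -63x^5 + 315x^4 - 735x^3 + 945x^2 - 633x + 159


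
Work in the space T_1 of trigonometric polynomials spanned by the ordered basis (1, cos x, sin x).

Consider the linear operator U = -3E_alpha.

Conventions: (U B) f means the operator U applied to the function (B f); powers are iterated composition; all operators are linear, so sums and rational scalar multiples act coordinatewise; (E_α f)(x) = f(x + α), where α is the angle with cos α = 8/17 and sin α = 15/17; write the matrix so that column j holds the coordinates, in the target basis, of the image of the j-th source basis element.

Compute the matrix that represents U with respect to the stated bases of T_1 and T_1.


image of 1: -3
image of cos x: -(24/17)cos x + (45/17)sin x
image of sin x: -(45/17)cos x - (24/17)sin x
each image's coordinates form column j of the matrix

the matrix is [[-3, 0, 0]; [0, -24/17, -45/17]; [0, 45/17, -24/17]] (rows listed top to bottom)


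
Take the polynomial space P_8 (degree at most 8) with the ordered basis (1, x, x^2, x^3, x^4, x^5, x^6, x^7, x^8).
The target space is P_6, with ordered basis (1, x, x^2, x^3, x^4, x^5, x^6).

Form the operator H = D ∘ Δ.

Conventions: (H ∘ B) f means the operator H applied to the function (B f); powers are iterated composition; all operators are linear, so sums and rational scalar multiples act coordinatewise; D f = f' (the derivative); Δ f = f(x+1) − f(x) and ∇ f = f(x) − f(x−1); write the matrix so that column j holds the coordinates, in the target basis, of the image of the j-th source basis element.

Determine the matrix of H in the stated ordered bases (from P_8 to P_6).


the matrix is [[0, 0, 2, 3, 4, 5, 6, 7, 8]; [0, 0, 0, 6, 12, 20, 30, 42, 56]; [0, 0, 0, 0, 12, 30, 60, 105, 168]; [0, 0, 0, 0, 0, 20, 60, 140, 280]; [0, 0, 0, 0, 0, 0, 30, 105, 280]; [0, 0, 0, 0, 0, 0, 0, 42, 168]; [0, 0, 0, 0, 0, 0, 0, 0, 56]] (rows listed top to bottom)

image of 1: 0
image of x: 0
image of x^2: 2
image of x^3: 6x + 3
image of x^4: 12x^2 + 12x + 4
image of x^5: 20x^3 + 30x^2 + 20x + 5
image of x^6: 30x^4 + 60x^3 + 60x^2 + 30x + 6
image of x^7: 42x^5 + 105x^4 + 140x^3 + 105x^2 + 42x + 7
image of x^8: 56x^6 + 168x^5 + 280x^4 + 280x^3 + 168x^2 + 56x + 8
each image's coordinates form column j of the matrix


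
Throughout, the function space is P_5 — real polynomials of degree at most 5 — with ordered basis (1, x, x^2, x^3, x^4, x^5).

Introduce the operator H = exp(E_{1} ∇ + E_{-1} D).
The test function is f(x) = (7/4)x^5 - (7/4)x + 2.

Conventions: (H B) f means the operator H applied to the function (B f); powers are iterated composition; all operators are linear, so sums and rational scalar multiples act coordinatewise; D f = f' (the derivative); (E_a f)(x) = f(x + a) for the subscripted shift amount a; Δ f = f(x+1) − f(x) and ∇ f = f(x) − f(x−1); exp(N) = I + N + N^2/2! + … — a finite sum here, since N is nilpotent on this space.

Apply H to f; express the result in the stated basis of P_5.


the image equals g(x) = (7/4)x^5 + (35/2)x^4 + (105/2)x^3 + 105x^2 + (833/4)x + 135

order-1 term: (35/2)x^4 - (35/2)x^3 + 70x^2 - (105/4)x + 7
order-2 term: 70x^3 - 105x^2 + (1225/4)x - 245/2
order-3 term: 140x^2 - 210x + 665/2
order-4 term: 140x - 140
order-5 term: 56
the series for exp(E_{1} ∇ + E_{-1} D) f terminates at order 5
exp(E_{1} ∇ + E_{-1} D) f = (7/4)x^5 + (35/2)x^4 + (105/2)x^3 + 105x^2 + (833/4)x + 135


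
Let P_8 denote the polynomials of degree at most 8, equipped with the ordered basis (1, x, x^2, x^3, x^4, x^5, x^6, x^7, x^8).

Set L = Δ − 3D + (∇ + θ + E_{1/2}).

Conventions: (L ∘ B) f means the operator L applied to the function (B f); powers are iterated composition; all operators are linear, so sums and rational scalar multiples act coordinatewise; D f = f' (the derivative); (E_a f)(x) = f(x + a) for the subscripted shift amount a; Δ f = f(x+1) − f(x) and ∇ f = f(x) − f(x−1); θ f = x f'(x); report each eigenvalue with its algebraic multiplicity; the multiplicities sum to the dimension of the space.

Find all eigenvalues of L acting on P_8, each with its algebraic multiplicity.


λ = 1 (multiplicity 1), λ = 2 (multiplicity 1), λ = 3 (multiplicity 1), λ = 4 (multiplicity 1), λ = 5 (multiplicity 1), λ = 6 (multiplicity 1), λ = 7 (multiplicity 1), λ = 8 (multiplicity 1), λ = 9 (multiplicity 1)

image of 1: 1
image of x: 2x - 1/2
image of x^2: 3x^2 - x + 1/4
image of x^3: 4x^3 - (3/2)x^2 + (3/4)x + 17/8
image of x^4: 5x^4 - 2x^3 + (3/2)x^2 + (17/2)x + 1/16
image of x^5: 6x^5 - (5/2)x^4 + (5/2)x^3 + (85/4)x^2 + (5/16)x + 65/32
image of x^6: 7x^6 - 3x^5 + (15/4)x^4 + (85/2)x^3 + (15/16)x^2 + (195/16)x + 1/64
image of x^7: 8x^7 - (7/2)x^6 + (21/4)x^5 + (595/8)x^4 + (35/16)x^3 + (1365/32)x^2 + (7/64)x + 257/128
image of x^8: 9x^8 - 4x^7 + 7x^6 + 119x^5 + (35/8)x^4 + (455/4)x^3 + (7/16)x^2 + (257/16)x + 1/256
the matrix is upper triangular; its diagonal is (1, 2, 3, 4, 5, 6, 7, 8, 9)
for a triangular matrix the eigenvalues are the diagonal entries, with algebraic multiplicity their repetition count


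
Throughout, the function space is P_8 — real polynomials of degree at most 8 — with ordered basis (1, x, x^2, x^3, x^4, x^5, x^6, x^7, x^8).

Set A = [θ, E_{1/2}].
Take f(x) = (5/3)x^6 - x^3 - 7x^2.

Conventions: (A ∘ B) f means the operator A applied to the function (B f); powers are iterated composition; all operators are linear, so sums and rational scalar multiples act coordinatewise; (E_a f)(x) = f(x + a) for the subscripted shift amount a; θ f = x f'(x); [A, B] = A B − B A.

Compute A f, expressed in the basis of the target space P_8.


E_{1/2} f = (5/3)x^6 + 5x^5 + (25/4)x^4 + (19/6)x^3 - (111/16)x^2 - (119/16)x - 355/192
θ E_{1/2} f = 10x^6 + 25x^5 + 25x^4 + (19/2)x^3 - (111/8)x^2 - (119/16)x
θ f = 10x^6 - 3x^3 - 14x^2
E_{1/2} θ f = 10x^6 + 30x^5 + (75/2)x^4 + 22x^3 - (73/8)x^2 - (115/8)x - 119/32
[θ, E_{1/2}] f = -5x^5 - (25/2)x^4 - (25/2)x^3 - (19/4)x^2 + (111/16)x + 119/32

the image equals g(x) = -5x^5 - (25/2)x^4 - (25/2)x^3 - (19/4)x^2 + (111/16)x + 119/32


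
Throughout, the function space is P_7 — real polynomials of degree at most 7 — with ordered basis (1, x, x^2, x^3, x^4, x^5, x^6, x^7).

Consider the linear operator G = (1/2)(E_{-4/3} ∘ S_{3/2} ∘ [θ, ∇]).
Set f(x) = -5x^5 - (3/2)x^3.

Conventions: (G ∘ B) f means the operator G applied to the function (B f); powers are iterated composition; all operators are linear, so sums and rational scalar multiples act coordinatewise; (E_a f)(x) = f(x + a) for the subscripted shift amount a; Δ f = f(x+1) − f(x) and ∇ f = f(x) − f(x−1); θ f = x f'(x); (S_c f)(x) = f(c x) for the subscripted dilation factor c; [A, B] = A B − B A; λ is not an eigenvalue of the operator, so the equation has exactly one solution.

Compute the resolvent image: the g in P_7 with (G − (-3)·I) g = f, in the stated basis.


g(x) = -(5/3)x^5 - (225/32)x^4 + (5111/128)x^3 - (29601/1024)x^2 - (325593/2048)x + 803457/4096

write g with unknown coordinates in the stated basis and equate coefficients in (G − (-3)·I) g = f
solving from the highest basis element down gives g = -(5/3)x^5 - (225/32)x^4 + (5111/128)x^3 - (29601/1024)x^2 - (325593/2048)x + 803457/4096
check: G g = (675/32)x^4 - (15525/128)x^3 + (88803/1024)x^2 + (976779/2048)x - 2410371/4096
so G g − (-3)·g = -5x^5 - (3/2)x^3 = f ✓


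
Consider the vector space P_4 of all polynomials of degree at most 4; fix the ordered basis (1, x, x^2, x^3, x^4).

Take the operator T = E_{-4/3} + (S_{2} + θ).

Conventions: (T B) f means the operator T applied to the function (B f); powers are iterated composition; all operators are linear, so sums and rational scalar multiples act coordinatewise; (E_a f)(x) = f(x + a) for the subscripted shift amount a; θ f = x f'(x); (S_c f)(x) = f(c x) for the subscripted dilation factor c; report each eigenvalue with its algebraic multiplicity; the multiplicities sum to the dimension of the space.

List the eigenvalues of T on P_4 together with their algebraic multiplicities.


image of 1: 2
image of x: 4x - 4/3
image of x^2: 7x^2 - (8/3)x + 16/9
image of x^3: 12x^3 - 4x^2 + (16/3)x - 64/27
image of x^4: 21x^4 - (16/3)x^3 + (32/3)x^2 - (256/27)x + 256/81
the matrix is upper triangular; its diagonal is (2, 4, 7, 12, 21)
for a triangular matrix the eigenvalues are the diagonal entries, with algebraic multiplicity their repetition count

λ = 2 (multiplicity 1), λ = 4 (multiplicity 1), λ = 7 (multiplicity 1), λ = 12 (multiplicity 1), λ = 21 (multiplicity 1)


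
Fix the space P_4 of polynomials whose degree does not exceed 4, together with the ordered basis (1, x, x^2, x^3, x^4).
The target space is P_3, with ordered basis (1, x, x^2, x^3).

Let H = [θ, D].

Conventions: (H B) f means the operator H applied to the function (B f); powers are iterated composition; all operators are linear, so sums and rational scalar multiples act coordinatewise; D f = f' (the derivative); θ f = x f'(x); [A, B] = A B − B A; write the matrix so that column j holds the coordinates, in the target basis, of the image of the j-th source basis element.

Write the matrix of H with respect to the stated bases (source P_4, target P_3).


the matrix is [[0, -1, 0, 0, 0]; [0, 0, -2, 0, 0]; [0, 0, 0, -3, 0]; [0, 0, 0, 0, -4]] (rows listed top to bottom)

image of 1: 0
image of x: -1
image of x^2: -2x
image of x^3: -3x^2
image of x^4: -4x^3
each image's coordinates form column j of the matrix


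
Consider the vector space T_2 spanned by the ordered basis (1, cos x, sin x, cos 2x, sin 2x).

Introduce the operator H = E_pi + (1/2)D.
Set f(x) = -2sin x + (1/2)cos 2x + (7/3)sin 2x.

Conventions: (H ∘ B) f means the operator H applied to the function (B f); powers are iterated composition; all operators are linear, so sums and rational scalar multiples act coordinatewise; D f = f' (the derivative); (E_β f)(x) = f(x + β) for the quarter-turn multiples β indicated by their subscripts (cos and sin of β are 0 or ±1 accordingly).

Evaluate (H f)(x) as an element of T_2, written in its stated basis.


E_pi f = 2sin x + (1/2)cos 2x + (7/3)sin 2x
D f = -2cos x + (14/3)cos 2x - sin 2x
((1/2)D) f = -cos x + (7/3)cos 2x - (1/2)sin 2x
(E_pi + (1/2)D) f = -cos x + 2sin x + (17/6)cos 2x + (11/6)sin 2x

the result is g(x) = -cos x + 2sin x + (17/6)cos 2x + (11/6)sin 2x


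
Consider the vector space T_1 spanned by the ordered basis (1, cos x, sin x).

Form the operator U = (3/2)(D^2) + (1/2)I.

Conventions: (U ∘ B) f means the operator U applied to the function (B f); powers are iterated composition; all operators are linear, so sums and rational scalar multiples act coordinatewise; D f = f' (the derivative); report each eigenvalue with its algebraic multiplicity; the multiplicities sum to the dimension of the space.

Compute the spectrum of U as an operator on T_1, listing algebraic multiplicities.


image of 1: 1/2
image of cos x: -cos x
image of sin x: -sin x
the matrix is diagonal; its diagonal is (1/2, -1, -1)
for a triangular matrix the eigenvalues are the diagonal entries, with algebraic multiplicity their repetition count

λ = -1 (multiplicity 2), λ = 1/2 (multiplicity 1)


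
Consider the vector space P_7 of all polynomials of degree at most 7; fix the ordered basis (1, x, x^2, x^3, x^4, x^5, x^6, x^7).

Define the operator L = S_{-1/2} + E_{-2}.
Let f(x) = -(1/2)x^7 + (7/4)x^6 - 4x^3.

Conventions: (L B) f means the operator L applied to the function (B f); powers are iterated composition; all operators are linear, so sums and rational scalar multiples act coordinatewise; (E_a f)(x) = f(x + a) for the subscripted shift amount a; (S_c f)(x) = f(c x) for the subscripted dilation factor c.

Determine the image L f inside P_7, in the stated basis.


the image equals g(x) = -(127/256)x^7 + (2247/256)x^6 - 63x^5 + 245x^4 - (1127/2)x^3 + 780x^2 - 608x + 208

S_{-1/2} f = (1/256)x^7 + (7/256)x^6 + (1/2)x^3
E_{-2} f = -(1/2)x^7 + (35/4)x^6 - 63x^5 + 245x^4 - 564x^3 + 780x^2 - 608x + 208
(S_{-1/2} + E_{-2}) f = -(127/256)x^7 + (2247/256)x^6 - 63x^5 + 245x^4 - (1127/2)x^3 + 780x^2 - 608x + 208


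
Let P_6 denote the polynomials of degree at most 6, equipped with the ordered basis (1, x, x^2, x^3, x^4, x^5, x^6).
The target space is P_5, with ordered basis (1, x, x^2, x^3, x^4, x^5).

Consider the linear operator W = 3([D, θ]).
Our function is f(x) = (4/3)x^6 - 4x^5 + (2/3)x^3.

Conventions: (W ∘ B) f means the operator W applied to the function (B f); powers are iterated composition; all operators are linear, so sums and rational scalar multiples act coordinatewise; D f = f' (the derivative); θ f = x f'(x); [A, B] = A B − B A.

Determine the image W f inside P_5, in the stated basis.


the image equals g(x) = 24x^5 - 60x^4 + 6x^2

θ f = 8x^6 - 20x^5 + 2x^3
D θ f = 48x^5 - 100x^4 + 6x^2
D f = 8x^5 - 20x^4 + 2x^2
θ D f = 40x^5 - 80x^4 + 4x^2
[D, θ] f = 8x^5 - 20x^4 + 2x^2
(3([D, θ])) f = 24x^5 - 60x^4 + 6x^2


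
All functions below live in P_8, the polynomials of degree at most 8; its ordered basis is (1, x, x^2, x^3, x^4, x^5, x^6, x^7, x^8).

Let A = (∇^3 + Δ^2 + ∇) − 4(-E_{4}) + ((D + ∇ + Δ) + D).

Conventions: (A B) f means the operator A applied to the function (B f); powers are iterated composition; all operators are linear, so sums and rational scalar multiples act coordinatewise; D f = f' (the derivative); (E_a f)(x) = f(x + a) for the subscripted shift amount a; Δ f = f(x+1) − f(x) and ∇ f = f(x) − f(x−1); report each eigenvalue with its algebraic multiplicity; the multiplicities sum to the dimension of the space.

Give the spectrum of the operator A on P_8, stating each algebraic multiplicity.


image of 1: 4
image of x: 4x + 21
image of x^2: 4x^2 + 42x + 65
image of x^3: 4x^3 + 63x^2 + 195x + 271
image of x^4: 4x^4 + 84x^3 + 390x^2 + 1084x + 1001
image of x^5: 4x^5 + 105x^4 + 650x^3 + 2710x^2 + 5005x + 4279
image of x^6: 4x^6 + 126x^5 + 975x^4 + 5420x^3 + 15015x^2 + 25674x + 15905
image of x^7: 4x^7 + 147x^6 + 1365x^5 + 9485x^4 + 35035x^3 + 89859x^2 + 111335x + 67471
image of x^8: 4x^8 + 168x^7 + 1820x^6 + 15176x^5 + 70070x^4 + 239624x^3 + 445340x^2 + 539768x + 256601
the matrix is upper triangular; its diagonal is (4, 4, 4, 4, 4, 4, 4, 4, 4)
for a triangular matrix the eigenvalues are the diagonal entries, with algebraic multiplicity their repetition count

λ = 4 (multiplicity 9)


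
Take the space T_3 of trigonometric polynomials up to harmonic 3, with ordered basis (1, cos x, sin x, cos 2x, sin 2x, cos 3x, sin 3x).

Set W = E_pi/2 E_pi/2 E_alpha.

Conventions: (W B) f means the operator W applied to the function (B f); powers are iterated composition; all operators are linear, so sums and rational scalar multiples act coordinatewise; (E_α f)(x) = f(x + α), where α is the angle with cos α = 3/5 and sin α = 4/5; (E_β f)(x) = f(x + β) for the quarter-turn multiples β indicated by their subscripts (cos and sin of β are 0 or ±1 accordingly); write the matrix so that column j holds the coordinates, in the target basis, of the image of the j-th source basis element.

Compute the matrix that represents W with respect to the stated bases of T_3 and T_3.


the matrix is [[1, 0, 0, 0, 0, 0, 0]; [0, -3/5, -4/5, 0, 0, 0, 0]; [0, 4/5, -3/5, 0, 0, 0, 0]; [0, 0, 0, -7/25, 24/25, 0, 0]; [0, 0, 0, -24/25, -7/25, 0, 0]; [0, 0, 0, 0, 0, 117/125, -44/125]; [0, 0, 0, 0, 0, 44/125, 117/125]] (rows listed top to bottom)

image of 1: 1
image of cos x: -(3/5)cos x + (4/5)sin x
image of sin x: -(4/5)cos x - (3/5)sin x
image of cos 2x: -(7/25)cos 2x - (24/25)sin 2x
image of sin 2x: (24/25)cos 2x - (7/25)sin 2x
image of cos 3x: (117/125)cos 3x + (44/125)sin 3x
image of sin 3x: -(44/125)cos 3x + (117/125)sin 3x
each image's coordinates form column j of the matrix


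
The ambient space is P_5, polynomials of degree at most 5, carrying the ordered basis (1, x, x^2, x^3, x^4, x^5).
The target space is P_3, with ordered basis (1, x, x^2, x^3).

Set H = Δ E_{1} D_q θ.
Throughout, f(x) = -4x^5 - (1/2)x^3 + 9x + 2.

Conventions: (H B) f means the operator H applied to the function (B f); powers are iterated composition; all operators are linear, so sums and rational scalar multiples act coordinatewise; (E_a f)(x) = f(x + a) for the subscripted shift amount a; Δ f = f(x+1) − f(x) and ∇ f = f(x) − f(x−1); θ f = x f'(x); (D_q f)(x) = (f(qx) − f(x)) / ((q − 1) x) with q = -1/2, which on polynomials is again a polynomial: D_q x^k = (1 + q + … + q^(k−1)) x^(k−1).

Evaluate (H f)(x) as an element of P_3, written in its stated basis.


θ f = -20x^5 - (3/2)x^3 + 9x
D_q θ f = -(55/4)x^4 - (9/8)x^2 + 9
E_{1} (D_q θ) f = -(55/4)x^4 - 55x^3 - (669/8)x^2 - (229/4)x - 47/8
Δ E_{1} (D_q θ) f = -55x^3 - (495/2)x^2 - (1549/4)x - 1677/8

the result is g(x) = -55x^3 - (495/2)x^2 - (1549/4)x - 1677/8


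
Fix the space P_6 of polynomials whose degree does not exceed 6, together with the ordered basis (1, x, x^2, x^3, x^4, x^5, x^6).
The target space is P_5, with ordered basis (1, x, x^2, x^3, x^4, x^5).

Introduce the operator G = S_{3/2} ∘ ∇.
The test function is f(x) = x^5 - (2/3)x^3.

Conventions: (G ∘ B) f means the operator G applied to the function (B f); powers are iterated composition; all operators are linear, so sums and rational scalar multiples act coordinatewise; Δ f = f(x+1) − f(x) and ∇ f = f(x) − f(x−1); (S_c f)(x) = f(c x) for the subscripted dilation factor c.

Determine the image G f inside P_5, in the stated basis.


the image equals g(x) = (405/16)x^4 - (135/4)x^3 + 18x^2 - (9/2)x + 1/3

∇ f = 5x^4 - 10x^3 + 8x^2 - 3x + 1/3
S_{3/2} ∇ f = (405/16)x^4 - (135/4)x^3 + 18x^2 - (9/2)x + 1/3


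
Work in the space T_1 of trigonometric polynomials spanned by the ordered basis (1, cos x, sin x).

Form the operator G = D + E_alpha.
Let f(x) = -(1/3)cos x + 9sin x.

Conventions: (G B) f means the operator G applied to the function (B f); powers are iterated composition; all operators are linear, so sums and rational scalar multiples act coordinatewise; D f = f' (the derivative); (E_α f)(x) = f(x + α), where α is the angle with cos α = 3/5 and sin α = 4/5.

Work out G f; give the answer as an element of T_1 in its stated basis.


D f = 9cos x + (1/3)sin x
E_alpha f = 7cos x + (17/3)sin x
(D + E_alpha) f = 16cos x + 6sin x

g(x) = 16cos x + 6sin x


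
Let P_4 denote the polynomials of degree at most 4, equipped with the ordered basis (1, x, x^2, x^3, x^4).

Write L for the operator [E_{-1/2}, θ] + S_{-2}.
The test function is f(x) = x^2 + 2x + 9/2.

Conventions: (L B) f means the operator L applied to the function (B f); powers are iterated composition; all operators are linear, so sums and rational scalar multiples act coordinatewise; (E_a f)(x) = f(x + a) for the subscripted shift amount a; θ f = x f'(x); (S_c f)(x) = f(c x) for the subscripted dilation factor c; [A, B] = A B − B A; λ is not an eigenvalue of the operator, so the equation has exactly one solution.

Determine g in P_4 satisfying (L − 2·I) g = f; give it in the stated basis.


write g with unknown coordinates in the stated basis and equate coefficients in (L − 2·I) g = f
solving from the highest basis element down gives g = (1/2)x^2 - (5/8)x - 63/16
check: L g = 2x^2 + (3/4)x - 27/8
so L g − 2·g = x^2 + 2x + 9/2 = f ✓

the result is g(x) = (1/2)x^2 - (5/8)x - 63/16
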